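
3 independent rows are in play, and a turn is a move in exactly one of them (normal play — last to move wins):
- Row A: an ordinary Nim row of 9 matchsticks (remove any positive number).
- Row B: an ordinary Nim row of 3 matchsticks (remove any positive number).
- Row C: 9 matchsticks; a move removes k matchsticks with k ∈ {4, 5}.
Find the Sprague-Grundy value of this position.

Row A is a plain Nim row of size 9, so its Grundy value is 9.
Row B is a plain Nim row of size 3, so its Grundy value is 3.
Grundy values for row C (subtraction set {4, 5}):
k:     0  1  2  3  4  5  6  7  8  9
g(k):  0  0  0  0  1  1  1  1  2  0
So g(9) = 0.
By the Sprague-Grundy theorem, the Grundy value of a sum of independent games is the XOR of the component values.
Combined value = 9 XOR 3 XOR 0 = 10.

10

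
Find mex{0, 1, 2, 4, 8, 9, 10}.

The values 0, 1, 2 are all present; 3 is the first non-negative integer missing from the set.

3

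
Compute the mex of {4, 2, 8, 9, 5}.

0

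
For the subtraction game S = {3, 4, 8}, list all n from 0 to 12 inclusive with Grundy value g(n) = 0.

0, 1, 2, 7, 12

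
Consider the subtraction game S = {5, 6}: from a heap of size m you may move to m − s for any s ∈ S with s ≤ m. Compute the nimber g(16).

1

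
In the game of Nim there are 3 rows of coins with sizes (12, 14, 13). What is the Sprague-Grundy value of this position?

Nim-sum: 12 XOR 14 XOR 13 = 15.

15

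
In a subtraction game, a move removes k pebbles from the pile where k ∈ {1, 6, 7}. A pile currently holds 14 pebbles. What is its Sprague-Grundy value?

0

Compute g(0), g(1), … for moves {1, 6, 7}:
k:     0  1  2  3  4  5  6  7  8  9 10 11 12 13 14
g(k):  0  1  0  1  0  1  2  3  2  3  2  3  0  1  0
So g(14) = 0.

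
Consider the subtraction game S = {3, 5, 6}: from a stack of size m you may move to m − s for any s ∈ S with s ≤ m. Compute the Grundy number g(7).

Build the Grundy sequence with g(k) = mex{g(k−s) : s ∈ {3, 5, 6}, s ≤ k}:
g(0) = mex{} = 0
g(1) = mex{} = 0
g(2) = mex{} = 0
g(3) = mex{0} = 1
g(4) = mex{0} = 1
g(5) = mex{0} = 1
g(6) = mex{0,1} = 2
g(7) = mex{0,1} = 2
So g(7) = 2.

2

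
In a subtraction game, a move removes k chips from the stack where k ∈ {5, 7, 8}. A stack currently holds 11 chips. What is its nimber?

Compute g(0), g(1), … for moves {5, 7, 8}:
g(0) = mex{} = 0
g(1) = mex{} = 0
g(2) = mex{} = 0
g(3) = mex{} = 0
g(4) = mex{} = 0
g(5) = mex{0} = 1
g(6) = mex{0} = 1
g(7) = mex{0} = 1
g(8) = mex{0} = 1
g(9) = mex{0} = 1
g(10) = mex{0,1} = 2
g(11) = mex{0,1} = 2
So g(11) = 2.

2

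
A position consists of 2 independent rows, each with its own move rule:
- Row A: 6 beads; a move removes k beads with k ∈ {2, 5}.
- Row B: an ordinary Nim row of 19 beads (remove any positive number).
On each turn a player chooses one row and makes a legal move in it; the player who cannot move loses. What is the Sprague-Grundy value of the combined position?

18

Grundy values for row A (subtraction set {2, 5}):
g(0) = mex{} = 0
g(1) = mex{} = 0
g(2) = mex{0} = 1
g(3) = mex{0} = 1
g(4) = mex{1} = 0
g(5) = mex{0,1} = 2
g(6) = mex{0} = 1
So g(6) = 1.
Row B is a plain Nim row of size 19, so its Grundy value is 19.
By the Sprague-Grundy theorem, the Grundy value of a sum of independent games is the XOR of the component values.
Combined value = 1 XOR 19 = 18.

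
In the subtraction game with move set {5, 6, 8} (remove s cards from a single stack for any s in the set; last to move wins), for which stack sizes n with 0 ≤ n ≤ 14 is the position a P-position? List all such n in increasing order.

0, 1, 2, 3, 4, 13, 14

Build the Grundy sequence with g(k) = mex{g(k−s) : s ∈ {5, 6, 8}, s ≤ k}:
g(0) = mex{} = 0
g(1) = mex{} = 0
g(2) = mex{} = 0
g(3) = mex{} = 0
g(4) = mex{} = 0
g(5) = mex{0} = 1
g(6) = mex{0} = 1
g(7) = mex{0} = 1
g(8) = mex{0} = 1
g(9) = mex{0} = 1
g(10) = mex{0,1} = 2
g(11) = mex{0,1} = 2
g(12) = mex{0,1} = 2
g(13) = mex{1} = 0
g(14) = mex{1} = 0
The P-positions (g = 0) in 0..14 are 0, 1, 2, 3, 4, 13, 14.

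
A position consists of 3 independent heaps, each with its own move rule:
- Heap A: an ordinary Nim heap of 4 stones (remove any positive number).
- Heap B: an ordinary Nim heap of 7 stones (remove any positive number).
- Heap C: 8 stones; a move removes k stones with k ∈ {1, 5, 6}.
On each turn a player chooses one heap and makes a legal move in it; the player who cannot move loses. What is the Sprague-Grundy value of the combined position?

1

Heap A is a plain Nim heap of size 4, so its Grundy value is 4.
Heap B is a plain Nim heap of size 7, so its Grundy value is 7.
For heap C, compute g(0), g(1), … with moves {1, 5, 6}:
g(0) = mex{} = 0
g(1) = mex{0} = 1
g(2) = mex{1} = 0
g(3) = mex{0} = 1
g(4) = mex{1} = 0
g(5) = mex{0} = 1
g(6) = mex{0,1} = 2
g(7) = mex{0,1,2} = 3
g(8) = mex{0,1,3} = 2
So g(8) = 2.
The value of a disjunctive sum is the nim-sum of the parts.
Combined value = 4 XOR 7 XOR 2 = 1.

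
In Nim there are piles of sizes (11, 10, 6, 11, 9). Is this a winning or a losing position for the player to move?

Nim-sum: 11 ⊕ 10 ⊕ 6 ⊕ 11 ⊕ 9 = 5.
The nim-sum is 5 ≠ 0, so this is an N-position: the player to move can win.

Winning position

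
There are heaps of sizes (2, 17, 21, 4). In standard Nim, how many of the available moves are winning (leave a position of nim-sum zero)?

1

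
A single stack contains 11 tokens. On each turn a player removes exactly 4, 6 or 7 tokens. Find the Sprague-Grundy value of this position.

0

Build the Grundy sequence with g(k) = mex{g(k−s) : s ∈ {4, 6, 7}, s ≤ k}:
g(0) = mex{} = 0
g(1) = mex{} = 0
g(2) = mex{} = 0
g(3) = mex{} = 0
g(4) = mex{0} = 1
g(5) = mex{0} = 1
g(6) = mex{0} = 1
g(7) = mex{0} = 1
g(8) = mex{0,1} = 2
g(9) = mex{0,1} = 2
g(10) = mex{0,1} = 2
g(11) = mex{1} = 0
So g(11) = 0.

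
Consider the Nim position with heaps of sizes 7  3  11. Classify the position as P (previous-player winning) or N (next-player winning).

Nim-sum: 7 ⊕ 3 ⊕ 11 = 15.
The nim-sum is 15 ≠ 0, so this is an N-position: the player to move can win.

N-position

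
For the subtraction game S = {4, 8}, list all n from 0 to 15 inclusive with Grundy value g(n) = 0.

Build the Grundy sequence with g(k) = mex{g(k−s) : s ∈ {4, 8}, s ≤ k}:
k:     0  1  2  3  4  5  6  7  8  9 10 11 12 13 14 15
g(k):  0  0  0  0  1  1  1  1  2  2  2  2  0  0  0  0
The P-positions (g = 0) in 0..15 are 0, 1, 2, 3, 12, 13, 14, 15.

0, 1, 2, 3, 12, 13, 14, 15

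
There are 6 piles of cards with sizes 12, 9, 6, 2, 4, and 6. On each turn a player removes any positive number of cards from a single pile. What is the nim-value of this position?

3

Compute the nim-sum pairwise:
12 ^ 9 = 5
5 ^ 6 = 3
3 ^ 2 = 1
1 ^ 4 = 5
5 ^ 6 = 3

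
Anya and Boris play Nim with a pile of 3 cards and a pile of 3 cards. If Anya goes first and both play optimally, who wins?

Boris wins

Compute the nim-sum pairwise:
3 ^ 3 = 0
The nim-sum is 0, so this is a P-position: the player to move is in a losing position under optimal play; Anya is about to move from it and so loses — Boris wins.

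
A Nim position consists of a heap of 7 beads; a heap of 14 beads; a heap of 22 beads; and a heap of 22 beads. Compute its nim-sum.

Nim-sum: 7 XOR 14 XOR 22 XOR 22 = 9.

9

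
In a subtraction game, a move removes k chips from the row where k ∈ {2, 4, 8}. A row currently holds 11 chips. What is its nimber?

Build the Grundy sequence with g(k) = mex{g(k−s) : s ∈ {2, 4, 8}, s ≤ k}:
g(0) = mex{} = 0
g(1) = mex{} = 0
g(2) = mex{0} = 1
g(3) = mex{0} = 1
g(4) = mex{0,1} = 2
g(5) = mex{0,1} = 2
g(6) = mex{1,2} = 0
g(7) = mex{1,2} = 0
g(8) = mex{0,2} = 1
g(9) = mex{0,2} = 1
g(10) = mex{0,1} = 2
g(11) = mex{0,1} = 2
So g(11) = 2.

2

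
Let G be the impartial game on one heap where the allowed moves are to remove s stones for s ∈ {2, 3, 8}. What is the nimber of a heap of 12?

1

Compute g(0), g(1), … for moves {2, 3, 8}:
g(0) = mex{} = 0
g(1) = mex{} = 0
g(2) = mex{0} = 1
g(3) = mex{0} = 1
g(4) = mex{0,1} = 2
g(5) = mex{1} = 0
g(6) = mex{1,2} = 0
g(7) = mex{0,2} = 1
g(8) = mex{0} = 1
g(9) = mex{0,1} = 2
g(10) = mex{1} = 0
g(11) = mex{1,2} = 0
g(12) = mex{0,2} = 1
So g(12) = 1.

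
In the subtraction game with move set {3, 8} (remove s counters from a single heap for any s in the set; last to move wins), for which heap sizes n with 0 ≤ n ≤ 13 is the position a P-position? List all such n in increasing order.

0, 1, 2, 6, 7, 11, 12, 13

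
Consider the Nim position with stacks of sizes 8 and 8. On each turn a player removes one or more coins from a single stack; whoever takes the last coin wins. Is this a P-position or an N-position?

P-position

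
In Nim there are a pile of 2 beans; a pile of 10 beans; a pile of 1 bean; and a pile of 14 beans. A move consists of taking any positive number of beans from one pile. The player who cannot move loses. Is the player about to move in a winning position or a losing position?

Write each in binary and XOR column by column:
  0010  (2)
  1010  (10)
  0001  (1)
  1110  (14)
  ----
  0111  (7)
The nim-sum is 7 ≠ 0, so this is an N-position: the player to move can win.

Winning position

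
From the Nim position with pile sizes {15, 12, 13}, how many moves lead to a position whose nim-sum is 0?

3

Compute the nim-sum pairwise:
15 ⊕ 12 = 3
3 ⊕ 13 = 14
The overall nim-sum is X = 14. A pile of size p has a winning move iff p XOR X < p (reduce it to p XOR X).
  15: 15 XOR 14 = 1 < 15 — winning move (to 1).
  12: 12 XOR 14 = 2 < 12 — winning move (to 2).
  13: 13 XOR 14 = 3 < 13 — winning move (to 3).
That gives 3 winning moves.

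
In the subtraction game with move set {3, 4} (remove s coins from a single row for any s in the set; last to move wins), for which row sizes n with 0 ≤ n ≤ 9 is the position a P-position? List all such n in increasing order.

0, 1, 2, 7, 8, 9

Build the Grundy sequence with g(k) = mex{g(k−s) : s ∈ {3, 4}, s ≤ k}:
k:     0  1  2  3  4  5  6  7  8  9
g(k):  0  0  0  1  1  1  2  0  0  0
The P-positions (g = 0) in 0..9 are 0, 1, 2, 7, 8, 9.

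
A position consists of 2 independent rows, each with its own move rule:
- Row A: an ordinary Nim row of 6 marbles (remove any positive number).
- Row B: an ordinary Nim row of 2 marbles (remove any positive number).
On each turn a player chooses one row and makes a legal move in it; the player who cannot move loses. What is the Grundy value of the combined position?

4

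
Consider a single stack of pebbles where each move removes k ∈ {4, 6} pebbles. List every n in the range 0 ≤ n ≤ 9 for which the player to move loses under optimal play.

Compute g(0), g(1), … for moves {4, 6}:
k:     0  1  2  3  4  5  6  7  8  9
g(k):  0  0  0  0  1  1  1  1  2  2
The P-positions (g = 0) in 0..9 are 0, 1, 2, 3.

0, 1, 2, 3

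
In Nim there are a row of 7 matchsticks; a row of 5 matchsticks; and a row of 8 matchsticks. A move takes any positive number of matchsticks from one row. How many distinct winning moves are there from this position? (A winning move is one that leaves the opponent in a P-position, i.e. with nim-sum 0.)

1

Bitwise XOR of the heap sizes:
  0111  (7)
  0101  (5)
  1000  (8)
  ----
  1010  (10)
The overall nim-sum is X = 10. A row of size p has a winning move iff p XOR X < p (reduce it to p XOR X).
  7: 7 XOR 10 = 13 ≥ 7 — no move.
  5: 5 XOR 10 = 15 ≥ 5 — no move.
  8: 8 XOR 10 = 2 < 8 — winning move (to 2).
That gives 1 winning move.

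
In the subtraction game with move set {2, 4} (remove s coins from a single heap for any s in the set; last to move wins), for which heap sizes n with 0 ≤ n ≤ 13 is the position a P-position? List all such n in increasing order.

0, 1, 6, 7, 12, 13

Grundy values for subtraction set {2, 4}:
g(0) = mex{} = 0
g(1) = mex{} = 0
g(2) = mex{0} = 1
g(3) = mex{0} = 1
g(4) = mex{0,1} = 2
g(5) = mex{0,1} = 2
g(6) = mex{1,2} = 0
g(7) = mex{1,2} = 0
g(8) = mex{0,2} = 1
g(9) = mex{0,2} = 1
g(10) = mex{0,1} = 2
g(11) = mex{0,1} = 2
g(12) = mex{1,2} = 0
g(13) = mex{1,2} = 0
The P-positions (g = 0) in 0..13 are 0, 1, 6, 7, 12, 13.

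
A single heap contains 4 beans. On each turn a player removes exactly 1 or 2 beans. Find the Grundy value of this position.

1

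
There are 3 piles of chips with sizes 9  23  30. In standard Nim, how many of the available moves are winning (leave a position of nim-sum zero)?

Compute the nim-sum pairwise:
9 ⊕ 23 = 30
30 ⊕ 30 = 0
The nim-sum is already 0, so every move leaves a nonzero nim-sum — there are no winning moves.

0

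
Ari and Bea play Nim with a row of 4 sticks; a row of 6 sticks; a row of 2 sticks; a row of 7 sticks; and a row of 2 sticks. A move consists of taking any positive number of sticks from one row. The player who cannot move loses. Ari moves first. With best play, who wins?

Nim-sum: 4 ^ 6 ^ 2 ^ 7 ^ 2 = 5.
The nim-sum is 5 ≠ 0, so this is an N-position: the player to move can win; Ari has a winning move.

Ari wins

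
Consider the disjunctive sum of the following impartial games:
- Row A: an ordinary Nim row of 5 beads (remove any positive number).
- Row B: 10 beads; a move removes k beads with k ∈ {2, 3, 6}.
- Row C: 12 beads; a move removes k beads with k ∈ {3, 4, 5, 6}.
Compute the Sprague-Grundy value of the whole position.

Row A is a plain Nim row of size 5, so its Grundy value is 5.
Grundy values for row B (subtraction set {2, 3, 6}):
k:     0  1  2  3  4  5  6  7  8  9 10
g(k):  0  0  1  1  2  0  3  1  2  0  0
So g(10) = 0.
Build the Grundy sequence for row C with g(k) = mex{g(k−s) : s ∈ {3, 4, 5, 6}, s ≤ k}:
k:     0  1  2  3  4  5  6  7  8  9 10 11 12
g(k):  0  0  0  1  1  1  2  2  2  0  0  0  1
So g(12) = 1.
The value of a disjunctive sum is the nim-sum of the parts.
Combined value = 5 ⊕ 0 ⊕ 1 = 4.

4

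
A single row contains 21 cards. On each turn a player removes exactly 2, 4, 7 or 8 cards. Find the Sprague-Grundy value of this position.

Compute g(0), g(1), … for moves {2, 4, 7, 8}:
k:     0  1  2  3  4  5  6  7  8  9 10 11 12 13 14 15 16 17 18 19 20 21
g(k):  0  0  1  1  2  2  0  3  1  4  2  0  0  1  1  2  2  0  3  1  4  2
So g(21) = 2.

2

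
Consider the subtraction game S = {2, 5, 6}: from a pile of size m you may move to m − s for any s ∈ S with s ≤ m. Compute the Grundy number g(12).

0

Build the Grundy sequence with g(k) = mex{g(k−s) : s ∈ {2, 5, 6}, s ≤ k}:
g(0) = mex{} = 0
g(1) = mex{} = 0
g(2) = mex{0} = 1
g(3) = mex{0} = 1
g(4) = mex{1} = 0
g(5) = mex{0,1} = 2
g(6) = mex{0} = 1
g(7) = mex{0,1,2} = 3
g(8) = mex{1} = 0
g(9) = mex{0,1,3} = 2
g(10) = mex{0,2} = 1
g(11) = mex{1,2} = 0
g(12) = mex{1,3} = 0
So g(12) = 0.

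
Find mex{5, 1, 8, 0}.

2

The values 0, 1 are all present; 2 is the first non-negative integer missing from the set.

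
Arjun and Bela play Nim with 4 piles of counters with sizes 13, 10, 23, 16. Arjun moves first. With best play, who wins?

Bela wins

In binary:
  01101  (13)
  01010  (10)
  10111  (23)
  10000  (16)
  -----
  00000  (0)
The nim-sum is 0, so this is a P-position: the player to move is in a losing position under optimal play; Arjun is about to move from it and so loses — Bela wins.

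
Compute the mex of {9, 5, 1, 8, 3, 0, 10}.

2

The values 0, 1 are all present; 2 is the first non-negative integer missing from the set.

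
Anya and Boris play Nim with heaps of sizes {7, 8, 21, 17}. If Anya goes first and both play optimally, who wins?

Anya wins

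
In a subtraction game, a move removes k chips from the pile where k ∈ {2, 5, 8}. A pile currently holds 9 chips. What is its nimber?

1

Build the Grundy sequence with g(k) = mex{g(k−s) : s ∈ {2, 5, 8}, s ≤ k}:
g(0) = mex{} = 0
g(1) = mex{} = 0
g(2) = mex{0} = 1
g(3) = mex{0} = 1
g(4) = mex{1} = 0
g(5) = mex{0,1} = 2
g(6) = mex{0} = 1
g(7) = mex{1,2} = 0
g(8) = mex{0,1} = 2
g(9) = mex{0} = 1
So g(9) = 1.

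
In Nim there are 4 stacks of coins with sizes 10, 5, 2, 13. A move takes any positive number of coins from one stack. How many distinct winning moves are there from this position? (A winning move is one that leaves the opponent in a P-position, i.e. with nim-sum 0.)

Compute the nim-sum pairwise:
10 XOR 5 = 15
15 XOR 2 = 13
13 XOR 13 = 0
The nim-sum is already 0, so every move leaves a nonzero nim-sum — there are no winning moves.

0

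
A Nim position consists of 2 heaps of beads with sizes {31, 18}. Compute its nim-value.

13

Bitwise XOR of the heap sizes:
  11111  (31)
  10010  (18)
  -----
  01101  (13)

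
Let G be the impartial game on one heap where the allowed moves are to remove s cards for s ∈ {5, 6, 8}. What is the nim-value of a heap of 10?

Build the Grundy sequence with g(k) = mex{g(k−s) : s ∈ {5, 6, 8}, s ≤ k}:
g(0) = mex{} = 0
g(1) = mex{} = 0
g(2) = mex{} = 0
g(3) = mex{} = 0
g(4) = mex{} = 0
g(5) = mex{0} = 1
g(6) = mex{0} = 1
g(7) = mex{0} = 1
g(8) = mex{0} = 1
g(9) = mex{0} = 1
g(10) = mex{0,1} = 2
So g(10) = 2.

2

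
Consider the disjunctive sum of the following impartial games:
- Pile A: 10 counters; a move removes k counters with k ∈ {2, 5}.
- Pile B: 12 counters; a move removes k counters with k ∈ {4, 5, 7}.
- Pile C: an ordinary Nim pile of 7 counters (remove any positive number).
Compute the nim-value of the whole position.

6

For pile A, compute g(0), g(1), … with moves {2, 5}:
g(0) = mex{} = 0
g(1) = mex{} = 0
g(2) = mex{0} = 1
g(3) = mex{0} = 1
g(4) = mex{1} = 0
g(5) = mex{0,1} = 2
g(6) = mex{0} = 1
g(7) = mex{1,2} = 0
g(8) = mex{1} = 0
g(9) = mex{0} = 1
g(10) = mex{0,2} = 1
So g(10) = 1.
Grundy values for pile B (subtraction set {4, 5, 7}):
k:     0  1  2  3  4  5  6  7  8  9 10 11 12
g(k):  0  0  0  0  1  1  1  1  2  2  2  0  0
So g(12) = 0.
Pile C is a plain Nim pile of size 7, so its Grundy value is 7.
The value of a disjunctive sum is the nim-sum of the parts.
Combined value = 1 ⊕ 0 ⊕ 7 = 6.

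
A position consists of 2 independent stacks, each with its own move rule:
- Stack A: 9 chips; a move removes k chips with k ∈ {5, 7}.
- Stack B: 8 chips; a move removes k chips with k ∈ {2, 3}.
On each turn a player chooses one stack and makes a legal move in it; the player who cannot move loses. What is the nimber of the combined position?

Grundy values for stack A (subtraction set {5, 7}):
k:     0  1  2  3  4  5  6  7  8  9
g(k):  0  0  0  0  0  1  1  1  1  1
So g(9) = 1.
Grundy values for stack B (subtraction set {2, 3}):
g(0) = mex{} = 0
g(1) = mex{} = 0
g(2) = mex{0} = 1
g(3) = mex{0} = 1
g(4) = mex{0,1} = 2
g(5) = mex{1} = 0
g(6) = mex{1,2} = 0
g(7) = mex{0,2} = 1
g(8) = mex{0} = 1
So g(8) = 1.
By the Sprague-Grundy theorem, the Grundy value of a sum of independent games is the XOR of the component values.
Combined value = 1 ⊕ 1 = 0.

0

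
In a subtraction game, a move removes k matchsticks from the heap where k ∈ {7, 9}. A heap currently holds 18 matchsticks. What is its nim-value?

0

Grundy values for subtraction set {7, 9}:
k:     0  1  2  3  4  5  6  7  8  9 10 11 12 13 14 15 16 17 18
g(k):  0  0  0  0  0  0  0  1  1  1  1  1  1  1  2  2  0  0  0
So g(18) = 0.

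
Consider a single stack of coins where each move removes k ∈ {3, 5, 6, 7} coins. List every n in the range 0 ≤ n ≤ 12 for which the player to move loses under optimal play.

0, 1, 2, 10, 11, 12

Compute g(0), g(1), … for moves {3, 5, 6, 7}:
k:     0  1  2  3  4  5  6  7  8  9 10 11 12
g(k):  0  0  0  1  1  1  2  2  2  3  0  0  0
The P-positions (g = 0) in 0..12 are 0, 1, 2, 10, 11, 12.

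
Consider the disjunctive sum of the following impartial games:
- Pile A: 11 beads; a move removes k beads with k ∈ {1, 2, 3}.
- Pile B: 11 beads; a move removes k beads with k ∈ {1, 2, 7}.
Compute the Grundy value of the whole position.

For pile A, compute g(0), g(1), … with moves {1, 2, 3}:
k:     0  1  2  3  4  5  6  7  8  9 10 11
g(k):  0  1  2  3  0  1  2  3  0  1  2  3
So g(11) = 3.
Build the Grundy sequence for pile B with g(k) = mex{g(k−s) : s ∈ {1, 2, 7}, s ≤ k}:
g(0) = mex{} = 0
g(1) = mex{0} = 1
g(2) = mex{0,1} = 2
g(3) = mex{1,2} = 0
g(4) = mex{0,2} = 1
g(5) = mex{0,1} = 2
g(6) = mex{1,2} = 0
g(7) = mex{0,2} = 1
g(8) = mex{0,1} = 2
g(9) = mex{1,2} = 0
g(10) = mex{0,2} = 1
g(11) = mex{0,1} = 2
So g(11) = 2.
The value of a disjunctive sum is the nim-sum of the parts.
Combined value = 3 ⊕ 2 = 1.

1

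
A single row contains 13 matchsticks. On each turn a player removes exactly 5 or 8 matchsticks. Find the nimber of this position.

0

Compute g(0), g(1), … for moves {5, 8}:
g(0) = mex{} = 0
g(1) = mex{} = 0
g(2) = mex{} = 0
g(3) = mex{} = 0
g(4) = mex{} = 0
g(5) = mex{0} = 1
g(6) = mex{0} = 1
g(7) = mex{0} = 1
g(8) = mex{0} = 1
g(9) = mex{0} = 1
g(10) = mex{0,1} = 2
g(11) = mex{0,1} = 2
g(12) = mex{0,1} = 2
g(13) = mex{1} = 0
So g(13) = 0.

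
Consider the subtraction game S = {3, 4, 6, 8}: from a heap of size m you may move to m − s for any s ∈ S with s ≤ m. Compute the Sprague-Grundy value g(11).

0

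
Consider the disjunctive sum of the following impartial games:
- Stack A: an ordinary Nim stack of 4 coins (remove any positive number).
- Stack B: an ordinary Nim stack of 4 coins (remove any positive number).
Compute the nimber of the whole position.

0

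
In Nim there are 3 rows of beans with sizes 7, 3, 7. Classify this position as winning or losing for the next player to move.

Nim-sum: 7 XOR 3 XOR 7 = 3.
The nim-sum is 3 ≠ 0, so this is an N-position: the player to move can win.

Winning position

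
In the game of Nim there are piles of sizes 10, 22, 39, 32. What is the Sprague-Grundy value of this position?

Compute the nim-sum pairwise:
10 ⊕ 22 = 28
28 ⊕ 39 = 59
59 ⊕ 32 = 27

27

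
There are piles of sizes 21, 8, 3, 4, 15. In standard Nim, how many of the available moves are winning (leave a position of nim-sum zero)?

Nim-sum: 21 ⊕ 8 ⊕ 3 ⊕ 4 ⊕ 15 = 21.
The overall nim-sum is X = 21. A pile of size p has a winning move iff p XOR X < p (reduce it to p XOR X).
  21: 21 XOR 21 = 0 < 21 — winning move (to 0).
  8: 8 XOR 21 = 29 ≥ 8 — no move.
  3: 3 XOR 21 = 22 ≥ 3 — no move.
  4: 4 XOR 21 = 17 ≥ 4 — no move.
  15: 15 XOR 21 = 26 ≥ 15 — no move.
That gives 1 winning move.

1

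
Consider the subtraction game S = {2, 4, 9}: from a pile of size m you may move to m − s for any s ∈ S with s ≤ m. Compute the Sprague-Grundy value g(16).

Build the Grundy sequence with g(k) = mex{g(k−s) : s ∈ {2, 4, 9}, s ≤ k}:
k:     0  1  2  3  4  5  6  7  8  9 10 11 12 13 14 15 16
g(k):  0  0  1  1  2  2  0  0  1  1  2  2  0  0  1  1  2
So g(16) = 2.

2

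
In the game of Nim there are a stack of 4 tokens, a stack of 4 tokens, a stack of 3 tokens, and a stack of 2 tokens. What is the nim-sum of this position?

In binary:
  100  (4)
  100  (4)
  011  (3)
  010  (2)
  ---
  001  (1)

1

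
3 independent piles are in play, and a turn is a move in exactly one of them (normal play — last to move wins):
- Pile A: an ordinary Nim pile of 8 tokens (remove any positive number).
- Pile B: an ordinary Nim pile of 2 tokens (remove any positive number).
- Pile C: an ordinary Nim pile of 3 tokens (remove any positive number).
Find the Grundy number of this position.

9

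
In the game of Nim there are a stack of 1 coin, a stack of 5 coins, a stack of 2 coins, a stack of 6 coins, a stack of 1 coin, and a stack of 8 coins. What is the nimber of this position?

Compute the nim-sum pairwise:
1 ^ 5 = 4
4 ^ 2 = 6
6 ^ 6 = 0
0 ^ 1 = 1
1 ^ 8 = 9

9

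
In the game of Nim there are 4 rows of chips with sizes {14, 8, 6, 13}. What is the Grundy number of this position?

Compute the nim-sum pairwise:
14 ⊕ 8 = 6
6 ⊕ 6 = 0
0 ⊕ 13 = 13

13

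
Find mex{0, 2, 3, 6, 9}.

1

0 is in the set but 1 is not, so the mex is 1.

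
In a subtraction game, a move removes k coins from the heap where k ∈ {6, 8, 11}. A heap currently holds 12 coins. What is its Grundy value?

2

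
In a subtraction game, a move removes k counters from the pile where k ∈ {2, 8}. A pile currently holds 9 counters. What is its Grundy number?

2

Build the Grundy sequence with g(k) = mex{g(k−s) : s ∈ {2, 8}, s ≤ k}:
g(0) = mex{} = 0
g(1) = mex{} = 0
g(2) = mex{0} = 1
g(3) = mex{0} = 1
g(4) = mex{1} = 0
g(5) = mex{1} = 0
g(6) = mex{0} = 1
g(7) = mex{0} = 1
g(8) = mex{0,1} = 2
g(9) = mex{0,1} = 2
So g(9) = 2.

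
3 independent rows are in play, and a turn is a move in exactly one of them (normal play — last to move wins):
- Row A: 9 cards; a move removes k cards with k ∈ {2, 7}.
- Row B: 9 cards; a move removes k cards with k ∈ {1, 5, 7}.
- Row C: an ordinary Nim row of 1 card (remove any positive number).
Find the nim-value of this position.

0

For row A, compute g(0), g(1), … with moves {2, 7}:
k:     0  1  2  3  4  5  6  7  8  9
g(k):  0  0  1  1  0  0  1  1  2  0
So g(9) = 0.
For row B, compute g(0), g(1), … with moves {1, 5, 7}:
g(0) = mex{} = 0
g(1) = mex{0} = 1
g(2) = mex{1} = 0
g(3) = mex{0} = 1
g(4) = mex{1} = 0
g(5) = mex{0} = 1
g(6) = mex{1} = 0
g(7) = mex{0} = 1
g(8) = mex{1} = 0
g(9) = mex{0} = 1
So g(9) = 1.
Row C is a plain Nim row of size 1, so its Grundy value is 1.
By the Sprague-Grundy theorem, the Grundy value of a sum of independent games is the XOR of the component values.
Combined value = 0 ⊕ 1 ⊕ 1 = 0.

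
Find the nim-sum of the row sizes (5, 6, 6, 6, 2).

Compute the nim-sum pairwise:
5 XOR 6 = 3
3 XOR 6 = 5
5 XOR 6 = 3
3 XOR 2 = 1

1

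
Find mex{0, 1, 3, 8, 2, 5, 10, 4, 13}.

6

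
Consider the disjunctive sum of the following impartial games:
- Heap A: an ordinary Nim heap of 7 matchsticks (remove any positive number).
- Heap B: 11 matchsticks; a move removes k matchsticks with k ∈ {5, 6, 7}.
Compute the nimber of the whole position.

5

Heap A is a plain Nim heap of size 7, so its Grundy value is 7.
Build the Grundy sequence for heap B with g(k) = mex{g(k−s) : s ∈ {5, 6, 7}, s ≤ k}:
k:     0  1  2  3  4  5  6  7  8  9 10 11
g(k):  0  0  0  0  0  1  1  1  1  1  2  2
So g(11) = 2.
By the Sprague-Grundy theorem, the Grundy value of a sum of independent games is the XOR of the component values.
Combined value = 7 ⊕ 2 = 5.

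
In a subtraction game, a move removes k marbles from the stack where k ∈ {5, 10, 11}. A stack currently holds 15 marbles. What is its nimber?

Compute g(0), g(1), … for moves {5, 10, 11}:
k:     0  1  2  3  4  5  6  7  8  9 10 11 12 13 14 15
g(k):  0  0  0  0  0  1  1  1  1  1  2  2  2  2  2  3
So g(15) = 3.

3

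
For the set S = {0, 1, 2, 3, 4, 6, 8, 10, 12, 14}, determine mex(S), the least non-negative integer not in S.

5

The values 0, 1, 2, 3, 4 are all present; 5 is the first non-negative integer missing from the set.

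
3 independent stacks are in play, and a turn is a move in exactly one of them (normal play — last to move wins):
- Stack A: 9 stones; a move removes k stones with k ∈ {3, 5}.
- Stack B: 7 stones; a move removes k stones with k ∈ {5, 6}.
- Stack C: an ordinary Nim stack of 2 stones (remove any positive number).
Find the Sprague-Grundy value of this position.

Grundy values for stack A (subtraction set {3, 5}):
k:     0  1  2  3  4  5  6  7  8  9
g(k):  0  0  0  1  1  1  2  2  0  0
So g(9) = 0.
Grundy values for stack B (subtraction set {5, 6}):
g(0) = mex{} = 0
g(1) = mex{} = 0
g(2) = mex{} = 0
g(3) = mex{} = 0
g(4) = mex{} = 0
g(5) = mex{0} = 1
g(6) = mex{0} = 1
g(7) = mex{0} = 1
So g(7) = 1.
Stack C is a plain Nim stack of size 2, so its Grundy value is 2.
The value of a disjunctive sum is the nim-sum of the parts.
Combined value = 0 XOR 1 XOR 2 = 3.

3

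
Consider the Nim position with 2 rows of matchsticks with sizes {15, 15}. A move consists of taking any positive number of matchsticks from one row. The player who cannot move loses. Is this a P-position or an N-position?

Write each in binary and XOR column by column:
  1111  (15)
  1111  (15)
  ----
  0000  (0)
The nim-sum is 0, so this is a P-position: the player to move is in a losing position under optimal play.

P-position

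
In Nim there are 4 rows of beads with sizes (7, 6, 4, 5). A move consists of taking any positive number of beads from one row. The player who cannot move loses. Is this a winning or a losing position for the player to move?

Nim-sum: 7 XOR 6 XOR 4 XOR 5 = 0.
The nim-sum is 0, so this is a P-position: the player to move is in a losing position under optimal play.

Losing position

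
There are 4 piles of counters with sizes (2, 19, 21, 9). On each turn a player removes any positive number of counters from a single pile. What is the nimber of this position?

Compute the nim-sum pairwise:
2 ⊕ 19 = 17
17 ⊕ 21 = 4
4 ⊕ 9 = 13

13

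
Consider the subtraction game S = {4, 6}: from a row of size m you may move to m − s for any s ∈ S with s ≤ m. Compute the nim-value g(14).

1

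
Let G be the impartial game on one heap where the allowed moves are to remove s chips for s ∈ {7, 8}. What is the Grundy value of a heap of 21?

Build the Grundy sequence with g(k) = mex{g(k−s) : s ∈ {7, 8}, s ≤ k}:
k:     0  1  2  3  4  5  6  7  8  9 10 11 12 13 14 15 16 17 18 19 20 21
g(k):  0  0  0  0  0  0  0  1  1  1  1  1  1  1  2  0  0  0  0  0  0  0
So g(21) = 0.

0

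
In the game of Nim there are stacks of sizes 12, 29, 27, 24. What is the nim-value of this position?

18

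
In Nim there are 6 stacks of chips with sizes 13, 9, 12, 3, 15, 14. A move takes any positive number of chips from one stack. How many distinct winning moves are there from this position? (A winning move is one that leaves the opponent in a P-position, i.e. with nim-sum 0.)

5

Bitwise XOR of the heap sizes:
  1101  (13)
  1001  (9)
  1100  (12)
  0011  (3)
  1111  (15)
  1110  (14)
  ----
  1010  (10)
The overall nim-sum is X = 10. A stack of size p has a winning move iff p XOR X < p (reduce it to p XOR X).
  13: 13 XOR 10 = 7 < 13 — winning move (to 7).
  9: 9 XOR 10 = 3 < 9 — winning move (to 3).
  12: 12 XOR 10 = 6 < 12 — winning move (to 6).
  3: 3 XOR 10 = 9 ≥ 3 — no move.
  15: 15 XOR 10 = 5 < 15 — winning move (to 5).
  14: 14 XOR 10 = 4 < 14 — winning move (to 4).
That gives 5 winning moves.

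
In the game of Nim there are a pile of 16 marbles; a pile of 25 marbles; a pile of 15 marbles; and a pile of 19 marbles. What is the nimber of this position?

21

Compute the nim-sum pairwise:
16 ⊕ 25 = 9
9 ⊕ 15 = 6
6 ⊕ 19 = 21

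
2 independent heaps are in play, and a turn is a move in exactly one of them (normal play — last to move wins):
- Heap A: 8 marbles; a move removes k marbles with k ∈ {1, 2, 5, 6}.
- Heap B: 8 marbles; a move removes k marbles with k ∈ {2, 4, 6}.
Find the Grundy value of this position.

1

Build the Grundy sequence for heap A with g(k) = mex{g(k−s) : s ∈ {1, 2, 5, 6}, s ≤ k}:
k:     0  1  2  3  4  5  6  7  8
g(k):  0  1  2  0  1  2  3  0  1
So g(8) = 1.
Grundy values for heap B (subtraction set {2, 4, 6}):
g(0) = mex{} = 0
g(1) = mex{} = 0
g(2) = mex{0} = 1
g(3) = mex{0} = 1
g(4) = mex{0,1} = 2
g(5) = mex{0,1} = 2
g(6) = mex{0,1,2} = 3
g(7) = mex{0,1,2} = 3
g(8) = mex{1,2,3} = 0
So g(8) = 0.
By the Sprague-Grundy theorem, the Grundy value of a sum of independent games is the XOR of the component values.
Combined value = 1 ⊕ 0 = 1.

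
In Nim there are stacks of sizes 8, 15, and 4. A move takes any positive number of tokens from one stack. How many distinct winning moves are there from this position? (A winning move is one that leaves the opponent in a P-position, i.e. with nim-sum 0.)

1

In binary:
  1000  (8)
  1111  (15)
  0100  (4)
  ----
  0011  (3)
The overall nim-sum is X = 3. A stack of size p has a winning move iff p XOR X < p (reduce it to p XOR X).
  8: 8 XOR 3 = 11 ≥ 8 — no move.
  15: 15 XOR 3 = 12 < 15 — winning move (to 12).
  4: 4 XOR 3 = 7 ≥ 4 — no move.
That gives 1 winning move.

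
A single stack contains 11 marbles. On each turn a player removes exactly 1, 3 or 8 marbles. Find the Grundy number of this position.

0

Grundy values for subtraction set {1, 3, 8}:
k:     0  1  2  3  4  5  6  7  8  9 10 11
g(k):  0  1  0  1  0  1  0  1  2  3  2  0
So g(11) = 0.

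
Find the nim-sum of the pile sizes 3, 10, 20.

29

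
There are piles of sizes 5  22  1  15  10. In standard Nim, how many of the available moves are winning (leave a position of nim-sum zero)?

Nim-sum: 5 ⊕ 22 ⊕ 1 ⊕ 15 ⊕ 10 = 23.
The overall nim-sum is X = 23. A pile of size p has a winning move iff p XOR X < p (reduce it to p XOR X).
  5: 5 XOR 23 = 18 ≥ 5 — no move.
  22: 22 XOR 23 = 1 < 22 — winning move (to 1).
  1: 1 XOR 23 = 22 ≥ 1 — no move.
  15: 15 XOR 23 = 24 ≥ 15 — no move.
  10: 10 XOR 23 = 29 ≥ 10 — no move.
That gives 1 winning move.

1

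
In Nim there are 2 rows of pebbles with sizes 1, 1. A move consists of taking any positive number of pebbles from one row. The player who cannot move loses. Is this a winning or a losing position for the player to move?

Write each in binary and XOR column by column:
  1  (1)
  1  (1)
  -
  0  (0)
The nim-sum is 0, so this is a P-position: the player to move is in a losing position under optimal play.

Losing position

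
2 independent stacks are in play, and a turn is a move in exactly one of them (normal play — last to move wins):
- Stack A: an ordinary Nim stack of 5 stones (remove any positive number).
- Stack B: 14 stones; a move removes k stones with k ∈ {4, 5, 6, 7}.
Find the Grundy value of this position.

Stack A is a plain Nim stack of size 5, so its Grundy value is 5.
Build the Grundy sequence for stack B with g(k) = mex{g(k−s) : s ∈ {4, 5, 6, 7}, s ≤ k}:
g(0) = mex{} = 0
g(1) = mex{} = 0
g(2) = mex{} = 0
g(3) = mex{} = 0
g(4) = mex{0} = 1
g(5) = mex{0} = 1
g(6) = mex{0} = 1
g(7) = mex{0} = 1
g(8) = mex{0,1} = 2
g(9) = mex{0,1} = 2
g(10) = mex{0,1} = 2
g(11) = mex{1} = 0
g(12) = mex{1,2} = 0
g(13) = mex{1,2} = 0
g(14) = mex{1,2} = 0
So g(14) = 0.
The value of a disjunctive sum is the nim-sum of the parts.
Combined value = 5 ⊕ 0 = 5.

5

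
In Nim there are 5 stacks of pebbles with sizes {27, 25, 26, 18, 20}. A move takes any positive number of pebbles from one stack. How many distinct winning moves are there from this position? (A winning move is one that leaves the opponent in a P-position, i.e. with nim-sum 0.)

In binary:
  11011  (27)
  11001  (25)
  11010  (26)
  10010  (18)
  10100  (20)
  -----
  11110  (30)
The overall nim-sum is X = 30. A stack of size p has a winning move iff p XOR X < p (reduce it to p XOR X).
  27: 27 XOR 30 = 5 < 27 — winning move (to 5).
  25: 25 XOR 30 = 7 < 25 — winning move (to 7).
  26: 26 XOR 30 = 4 < 26 — winning move (to 4).
  18: 18 XOR 30 = 12 < 18 — winning move (to 12).
  20: 20 XOR 30 = 10 < 20 — winning move (to 10).
That gives 5 winning moves.

5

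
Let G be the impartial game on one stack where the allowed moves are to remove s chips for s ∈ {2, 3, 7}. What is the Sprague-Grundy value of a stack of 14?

2

Grundy values for subtraction set {2, 3, 7}:
k:     0  1  2  3  4  5  6  7  8  9 10 11 12 13 14
g(k):  0  0  1  1  2  0  0  1  1  2  0  0  1  1  2
So g(14) = 2.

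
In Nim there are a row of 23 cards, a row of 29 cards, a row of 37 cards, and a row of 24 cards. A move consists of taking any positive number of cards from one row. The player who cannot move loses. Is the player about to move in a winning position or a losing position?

Compute the nim-sum pairwise:
23 ⊕ 29 = 10
10 ⊕ 37 = 47
47 ⊕ 24 = 55
The nim-sum is 55 ≠ 0, so this is an N-position: the player to move can win.

Winning position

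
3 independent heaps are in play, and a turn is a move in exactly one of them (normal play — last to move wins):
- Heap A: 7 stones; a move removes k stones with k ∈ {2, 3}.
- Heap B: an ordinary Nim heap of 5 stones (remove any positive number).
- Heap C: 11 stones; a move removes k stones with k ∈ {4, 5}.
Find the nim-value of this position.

4

Grundy values for heap A (subtraction set {2, 3}):
g(0) = mex{} = 0
g(1) = mex{} = 0
g(2) = mex{0} = 1
g(3) = mex{0} = 1
g(4) = mex{0,1} = 2
g(5) = mex{1} = 0
g(6) = mex{1,2} = 0
g(7) = mex{0,2} = 1
So g(7) = 1.
Heap B is a plain Nim heap of size 5, so its Grundy value is 5.
Grundy values for heap C (subtraction set {4, 5}):
g(0) = mex{} = 0
g(1) = mex{} = 0
g(2) = mex{} = 0
g(3) = mex{} = 0
g(4) = mex{0} = 1
g(5) = mex{0} = 1
g(6) = mex{0} = 1
g(7) = mex{0} = 1
g(8) = mex{0,1} = 2
g(9) = mex{1} = 0
g(10) = mex{1} = 0
g(11) = mex{1} = 0
So g(11) = 0.
By the Sprague-Grundy theorem, the Grundy value of a sum of independent games is the XOR of the component values.
Combined value = 1 XOR 5 XOR 0 = 4.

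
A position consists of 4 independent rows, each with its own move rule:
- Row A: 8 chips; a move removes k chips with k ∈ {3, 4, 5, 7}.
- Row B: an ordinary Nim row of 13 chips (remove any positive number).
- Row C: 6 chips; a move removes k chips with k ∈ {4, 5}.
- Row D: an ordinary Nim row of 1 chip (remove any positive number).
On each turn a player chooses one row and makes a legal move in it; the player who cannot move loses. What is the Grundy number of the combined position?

Build the Grundy sequence for row A with g(k) = mex{g(k−s) : s ∈ {3, 4, 5, 7}, s ≤ k}:
g(0) = mex{} = 0
g(1) = mex{} = 0
g(2) = mex{} = 0
g(3) = mex{0} = 1
g(4) = mex{0} = 1
g(5) = mex{0} = 1
g(6) = mex{0,1} = 2
g(7) = mex{0,1} = 2
g(8) = mex{0,1} = 2
So g(8) = 2.
Row B is a plain Nim row of size 13, so its Grundy value is 13.
Grundy values for row C (subtraction set {4, 5}):
g(0) = mex{} = 0
g(1) = mex{} = 0
g(2) = mex{} = 0
g(3) = mex{} = 0
g(4) = mex{0} = 1
g(5) = mex{0} = 1
g(6) = mex{0} = 1
So g(6) = 1.
Row D is a plain Nim row of size 1, so its Grundy value is 1.
By the Sprague-Grundy theorem, the Grundy value of a sum of independent games is the XOR of the component values.
Combined value = 2 XOR 13 XOR 1 XOR 1 = 15.

15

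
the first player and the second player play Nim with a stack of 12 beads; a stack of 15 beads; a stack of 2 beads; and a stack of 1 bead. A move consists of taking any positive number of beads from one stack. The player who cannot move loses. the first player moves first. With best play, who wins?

In binary:
  1100  (12)
  1111  (15)
  0010  (2)
  0001  (1)
  ----
  0000  (0)
The nim-sum is 0, so this is a P-position: the player to move is in a losing position under optimal play; the first player is about to move from it and so loses — the second player wins.

the second player wins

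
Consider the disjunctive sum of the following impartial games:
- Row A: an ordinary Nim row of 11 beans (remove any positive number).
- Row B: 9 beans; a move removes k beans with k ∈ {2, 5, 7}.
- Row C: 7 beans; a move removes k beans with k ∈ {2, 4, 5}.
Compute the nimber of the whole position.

9

Row A is a plain Nim row of size 11, so its Grundy value is 11.
For row B, compute g(0), g(1), … with moves {2, 5, 7}:
g(0) = mex{} = 0
g(1) = mex{} = 0
g(2) = mex{0} = 1
g(3) = mex{0} = 1
g(4) = mex{1} = 0
g(5) = mex{0,1} = 2
g(6) = mex{0} = 1
g(7) = mex{0,1,2} = 3
g(8) = mex{0,1} = 2
g(9) = mex{0,1,3} = 2
So g(9) = 2.
Grundy values for row C (subtraction set {2, 4, 5}):
g(0) = mex{} = 0
g(1) = mex{} = 0
g(2) = mex{0} = 1
g(3) = mex{0} = 1
g(4) = mex{0,1} = 2
g(5) = mex{0,1} = 2
g(6) = mex{0,1,2} = 3
g(7) = mex{1,2} = 0
So g(7) = 0.
By the Sprague-Grundy theorem, the Grundy value of a sum of independent games is the XOR of the component values.
Combined value = 11 ⊕ 2 ⊕ 0 = 9.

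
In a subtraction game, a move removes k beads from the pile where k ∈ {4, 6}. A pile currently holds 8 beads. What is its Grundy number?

Build the Grundy sequence with g(k) = mex{g(k−s) : s ∈ {4, 6}, s ≤ k}:
k:     0  1  2  3  4  5  6  7  8
g(k):  0  0  0  0  1  1  1  1  2
So g(8) = 2.

2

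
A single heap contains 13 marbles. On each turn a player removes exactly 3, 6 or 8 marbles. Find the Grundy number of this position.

0

Compute g(0), g(1), … for moves {3, 6, 8}:
g(0) = mex{} = 0
g(1) = mex{} = 0
g(2) = mex{} = 0
g(3) = mex{0} = 1
g(4) = mex{0} = 1
g(5) = mex{0} = 1
g(6) = mex{0,1} = 2
g(7) = mex{0,1} = 2
g(8) = mex{0,1} = 2
g(9) = mex{0,1,2} = 3
g(10) = mex{0,1,2} = 3
g(11) = mex{1,2} = 0
g(12) = mex{1,2,3} = 0
g(13) = mex{1,2,3} = 0
So g(13) = 0.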